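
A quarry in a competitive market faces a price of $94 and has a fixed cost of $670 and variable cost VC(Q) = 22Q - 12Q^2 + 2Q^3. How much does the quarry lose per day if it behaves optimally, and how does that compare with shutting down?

AVC = 22 - 12Q + 2Q^2; min AVC = $4 at Q = 3. Since P = $94 ≥ min AVC, the firm produces.
With MC = 22 - 24Q + 6Q^2, P = MC on the upward-sloping part at Q* = 6.
TR = 94·6 = 564. TC = 670 + 132 = 802. Profit = 564 − 802 = -$238.
That loss of $238 beats the $670 the firm would lose by shutting down; producing recovers $432 of fixed cost.

Profit = -$238 at Q = 6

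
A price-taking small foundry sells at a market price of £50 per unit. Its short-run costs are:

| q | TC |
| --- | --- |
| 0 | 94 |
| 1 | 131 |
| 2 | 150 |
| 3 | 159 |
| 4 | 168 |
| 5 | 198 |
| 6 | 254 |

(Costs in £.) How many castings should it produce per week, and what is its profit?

q = 5; profit = £52

Compute π = P·q − TC at each output: q=0: -94; q=1: -81; q=2: -50; q=3: -9; q=4: 32; q=5: 52; q=6: 46.
Profit is maximized at q = 5. AVC there is 104/5 = £20.80 ≤ P, so producing beats shutting down (which would give -£94).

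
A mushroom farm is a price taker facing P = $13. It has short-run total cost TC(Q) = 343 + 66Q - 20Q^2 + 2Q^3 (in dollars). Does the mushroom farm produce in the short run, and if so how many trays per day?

Strip out fixed cost: VC = 66Q - 20Q^2 + 2Q^3. Then AVC = 66 - 20Q + 2Q^2 and MC = 66 - 40Q + 6Q^2.
AVC is minimized where dAVC/dQ = -20 + 4Q = 0, at Q = 5; min AVC = 66 - 20·5 + 2·5^2 = $16.
P = $13 lies below min AVC = $16; no output level covers variable cost.
Shutting down limits the loss to fixed cost, $343.

Shut down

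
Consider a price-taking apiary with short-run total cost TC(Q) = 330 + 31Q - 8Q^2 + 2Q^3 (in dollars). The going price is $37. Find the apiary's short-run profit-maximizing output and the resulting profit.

AVC = 31 - 8Q + 2Q^2; min AVC = $23 at Q = 2. Since P = $37 ≥ min AVC, the firm produces.
MC = 31 - 16Q + 6Q^2. Setting P = MC and taking the root on the rising branch gives Q* = 3.
TR = 37·3 = 111. TC = 330 + 75 = 405. Profit = 111 − 405 = -$294.
That loss of $294 beats the $330 the firm would lose by shutting down; producing recovers $36 of fixed cost.

Profit = -$294 at Q = 3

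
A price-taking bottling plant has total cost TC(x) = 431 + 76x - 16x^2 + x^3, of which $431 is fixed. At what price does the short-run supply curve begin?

Short-run supply begins at min AVC. From VC = 76x - 16x^2 + x^3, AVC = 76 - 16x + x^2.
At the minimum of AVC, MC = AVC. MC = 76 - 32x + 3x^2; setting MC = AVC gives 2x^2 - 16x = 0, so x = 8. min AVC = 12.
So the shutdown price is $12.

$12 per unit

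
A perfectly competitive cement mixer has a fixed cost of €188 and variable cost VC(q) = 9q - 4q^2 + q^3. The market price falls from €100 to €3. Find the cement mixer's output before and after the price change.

Output falls from 7 to 0 (the firm shuts down)

AVC = 9 - 4q + q^2, minimized at q = 2 where min AVC = €5. MC = 9 - 8q + 3q^2.
At P = €100 ≥ min AVC, set P = MC on the rising branch: q = 7.
At P = €3 < min AVC = €5, price no longer covers variable cost at any output, so the firm shuts down: q = 0.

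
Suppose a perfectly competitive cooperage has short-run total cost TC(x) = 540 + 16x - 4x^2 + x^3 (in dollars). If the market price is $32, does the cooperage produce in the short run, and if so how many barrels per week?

Strip out fixed cost: VC = 16x - 4x^2 + x^3. Then AVC = 16 - 4x + x^2 and MC = 16 - 8x + 3x^2.
AVC hits its minimum where MC = AVC, at x = 2, giving min AVC = 16 - 4·2 + 2^2 = $12.
Because $32 ≥ $12, revenue can cover variable cost; the firm operates.
Solving P = MC: -16 - 8x + 3x^2 = 0 ⇒ x = -4/3 or 4. On the upward-sloping branch, x* = 4.
Check: AVC at x = 4 is $16 ≤ P, so revenue covers variable cost.
Profit = P·x − TC = 32·4 − 604 = -$476, a loss, but smaller than the $540 fixed cost the firm would lose by shutting down.

Produce at x = 4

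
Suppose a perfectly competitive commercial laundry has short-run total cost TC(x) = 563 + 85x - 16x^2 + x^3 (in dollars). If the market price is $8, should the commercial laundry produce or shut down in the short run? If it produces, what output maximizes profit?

Shut down

Strip out fixed cost: VC = 85x - 16x^2 + x^3. Then AVC = 85 - 16x + x^2 and MC = 85 - 32x + 3x^2.
AVC is minimized where dAVC/dx = -16 + 2x = 0, at x = 8; min AVC = 85 - 16·8 + 8^2 = $21.
Since P = $8 < min AVC = $21, price fails to cover variable cost at any output.
Best response: produce nothing and absorb the $563 fixed cost.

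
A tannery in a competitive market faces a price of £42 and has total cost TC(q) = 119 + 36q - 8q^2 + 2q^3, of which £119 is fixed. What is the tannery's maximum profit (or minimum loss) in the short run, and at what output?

Profit = -£83 at q = 3

AVC = 36 - 8q + 2q^2; min AVC = £28 at q = 2. Since P = £42 ≥ min AVC, the firm produces.
With MC = 36 - 16q + 6q^2, P = MC on the upward-sloping part at q* = 3.
TR = 42·3 = 126. TC = 119 + 90 = 209. Profit = 126 − 209 = -£83.
By producing, the firm covers all variable cost plus £36 of fixed cost; shutting down would lose the full £119.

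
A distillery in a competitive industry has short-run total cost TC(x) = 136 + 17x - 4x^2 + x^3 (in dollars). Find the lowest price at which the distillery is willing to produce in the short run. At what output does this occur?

Short-run supply begins at min AVC. From VC = 17x - 4x^2 + x^3, AVC = 17 - 4x + x^2.
dAVC/dx = -4 + 2x = 0 gives x = 2. min AVC = 17 - 4·2 + 2^2 = 13.
The firm shuts down for any P below $13.

$13 per unit, at x = 2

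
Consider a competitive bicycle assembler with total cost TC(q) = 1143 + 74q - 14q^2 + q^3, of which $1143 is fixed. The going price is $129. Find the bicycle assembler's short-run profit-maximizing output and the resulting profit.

Profit = -$175 at q = 11

AVC = 74 - 14q + q^2; min AVC = $25 at q = 7. Since P = $129 ≥ min AVC, the firm produces.
MC = 74 - 28q + 3q^2. Setting P = MC and taking the root on the rising branch gives q* = 11.
TR = 129·11 = 1419. TC = 1143 + 451 = 1594. Profit = 1419 − 1594 = -$175.
Shutting down would mean losing the fixed cost of $1143, so operating at a loss of $175 is better by $968.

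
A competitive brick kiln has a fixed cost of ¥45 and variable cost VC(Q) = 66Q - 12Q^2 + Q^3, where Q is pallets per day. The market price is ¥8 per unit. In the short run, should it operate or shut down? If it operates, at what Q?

Shut down

Strip out fixed cost: VC = 66Q - 12Q^2 + Q^3. Then AVC = 66 - 12Q + Q^2 and MC = 66 - 24Q + 3Q^2.
AVC is minimized where dAVC/dQ = -12 + 2Q = 0, at Q = 6; min AVC = 66 - 12·6 + 6^2 = ¥30.
Since P = ¥8 < min AVC = ¥30, price fails to cover variable cost at any output.
Shutting down limits the loss to fixed cost, ¥45.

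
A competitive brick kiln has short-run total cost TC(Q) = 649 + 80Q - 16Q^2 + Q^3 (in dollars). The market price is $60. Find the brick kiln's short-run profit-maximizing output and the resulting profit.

AVC = 80 - 16Q + Q^2; min AVC = $16 at Q = 8. Since P = $60 ≥ min AVC, the firm produces.
With MC = 80 - 32Q + 3Q^2, P = MC on the upward-sloping part at Q* = 10.
TR = 60·10 = 600. TC = 649 + 200 = 849. Profit = 600 − 849 = -$249.
Shutting down would mean losing the fixed cost of $649, so operating at a loss of $249 is better by $400.

Profit = -$249 at Q = 10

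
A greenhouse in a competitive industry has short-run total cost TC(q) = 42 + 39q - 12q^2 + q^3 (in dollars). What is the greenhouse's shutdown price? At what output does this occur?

$3 per unit, at q = 6

The firm shuts down when price falls below the minimum of average variable cost. AVC = VC/q = 39 - 12q + q^2.
dAVC/dq = -12 + 2q = 0 gives q = 6. min AVC = 39 - 12·6 + 6^2 = 3.
For P < $3 the firm produces nothing.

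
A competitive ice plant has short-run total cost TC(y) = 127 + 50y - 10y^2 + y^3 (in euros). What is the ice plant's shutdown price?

€25 per unit

The shutdown price is the minimum of AVC. VC = 50y - 10y^2 + y^3, so AVC = 50 - 10y + y^2.
dAVC/dy = -10 + 2y = 0 gives y = 5. min AVC = 50 - 10·5 + 5^2 = 25.
For P < €25 the firm produces nothing.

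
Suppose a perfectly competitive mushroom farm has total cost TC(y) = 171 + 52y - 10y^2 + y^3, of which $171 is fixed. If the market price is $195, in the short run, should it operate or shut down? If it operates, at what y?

Produce at y = 11

From TC, MC = TC'(y) = 52 - 20y + 3y^2 and AVC = VC/y = 52 - 10y + y^2.
The AVC parabola has its vertex at y = 10/2 = 5, where AVC = 52 - 10·5 + 5^2 = $27.
Because $195 ≥ $27, revenue can cover variable cost; the firm operates.
Solving P = MC: -143 - 20y + 3y^2 = 0 ⇒ y = -13/3 or 11. On the upward-sloping branch, y* = 11.
Check: AVC at y = 11 is $63 ≤ P, so revenue covers variable cost.
Profit = P·y − TC = 195·11 − 864 = $1281.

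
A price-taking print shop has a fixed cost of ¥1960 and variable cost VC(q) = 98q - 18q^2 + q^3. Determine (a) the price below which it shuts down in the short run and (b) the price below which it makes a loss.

Shutdown price = min AVC. AVC = 98 - 18q + q^2, with vertex at q = 9 and minimum ¥17.
ATC = 1960/q + 98 - 18q + q^2. Setting dATC/dq = −1960/q^2 − 18 + 2q = 0 gives q = 14 (since 2·14^3 − 18·14^2 = 1960).
min ATC = 1960/14 + 98 − 18·14 + 14^2 = ¥182. That is the break-even price.
For ¥17 ≤ P < ¥182 the firm produces at a loss; below ¥17 it shuts down.

Shutdown price = ¥17; break-even price = ¥182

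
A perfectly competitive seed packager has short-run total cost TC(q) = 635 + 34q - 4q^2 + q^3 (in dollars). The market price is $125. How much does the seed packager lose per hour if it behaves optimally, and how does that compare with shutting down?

Profit = -$145 at q = 7

AVC = 34 - 4q + q^2 has its minimum $30 at q = 2; price $125 clears that bar, so the firm operates.
With MC = 34 - 8q + 3q^2, P = MC on the upward-sloping part at q* = 7.
TR = 125·7 = 875. TC = 635 + 385 = 1020. Profit = 875 − 1020 = -$145.
Shutting down would mean losing the fixed cost of $635, so operating at a loss of $145 is better by $490.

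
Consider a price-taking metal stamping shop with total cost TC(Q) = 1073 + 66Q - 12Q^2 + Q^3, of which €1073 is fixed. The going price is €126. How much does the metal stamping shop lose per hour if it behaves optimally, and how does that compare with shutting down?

AVC = 66 - 12Q + Q^2 has its minimum €30 at Q = 6; price €126 clears that bar, so the firm operates.
MC = 66 - 24Q + 3Q^2. Setting P = MC and taking the root on the rising branch gives Q* = 10.
TR = 126·10 = 1260. TC = 1073 + 460 = 1533. Profit = 1260 − 1533 = -€273.
Shutting down would mean losing the fixed cost of €1073, so operating at a loss of €273 is better by €800.

Profit = -€273 at Q = 10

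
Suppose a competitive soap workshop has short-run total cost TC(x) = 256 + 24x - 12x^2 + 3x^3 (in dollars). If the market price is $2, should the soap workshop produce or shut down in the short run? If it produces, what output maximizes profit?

Shut down

Variable cost is VC = 24x - 12x^2 + 3x^3, so AVC = VC/x = 24 - 12x + 3x^2 and MC = dTC/dx = 24 - 24x + 9x^2.
AVC hits its minimum where MC = AVC, at x = 2, giving min AVC = 24 - 12·2 + 3·2^2 = $12.
With P < min AVC ($2 < $12), every unit sold adds to the loss.
The firm minimizes its loss by shutting down and losing only its fixed cost of $256.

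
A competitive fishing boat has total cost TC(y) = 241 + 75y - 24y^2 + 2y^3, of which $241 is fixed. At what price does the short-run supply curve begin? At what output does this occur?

The shutdown price is the minimum of AVC. VC = 75y - 24y^2 + 2y^3, so AVC = 75 - 24y + 2y^2.
At the minimum of AVC, MC = AVC. MC = 75 - 48y + 6y^2; setting MC = AVC gives 4y^2 - 24y = 0, so y = 6. min AVC = 3.
So the shutdown price is $3.

$3 per unit, at y = 6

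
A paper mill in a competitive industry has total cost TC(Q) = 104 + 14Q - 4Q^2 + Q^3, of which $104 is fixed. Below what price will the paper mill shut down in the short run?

$10 per unit

Short-run supply begins at min AVC. From VC = 14Q - 4Q^2 + Q^3, AVC = 14 - 4Q + Q^2.
At the minimum of AVC, MC = AVC. MC = 14 - 8Q + 3Q^2; setting MC = AVC gives 2Q^2 - 4Q = 0, so Q = 2. min AVC = 10.
The firm shuts down for any P below $10.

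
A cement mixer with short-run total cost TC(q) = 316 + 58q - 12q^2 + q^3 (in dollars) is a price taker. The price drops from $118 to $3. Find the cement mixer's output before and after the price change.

AVC = 58 - 12q + q^2, minimized at q = 6 where min AVC = $22. MC = 58 - 24q + 3q^2.
With P = $118 above the shutdown price, P = MC gives q = 10.
At P = $3 < min AVC = $22, price no longer covers variable cost at any output, so the firm shuts down: q = 0.

Output falls from 10 to 0 (the firm shuts down)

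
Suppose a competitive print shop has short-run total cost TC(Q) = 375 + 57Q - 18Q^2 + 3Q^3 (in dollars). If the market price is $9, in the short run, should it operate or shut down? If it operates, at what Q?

Shut down

Variable cost is VC = 57Q - 18Q^2 + 3Q^3, so AVC = VC/Q = 57 - 18Q + 3Q^2 and MC = dTC/dQ = 57 - 36Q + 9Q^2.
The AVC parabola has its vertex at Q = 18/6 = 3, where AVC = 57 - 18·3 + 3·3^2 = $30.
Since P = $9 < min AVC = $30, price fails to cover variable cost at any output.
Best response: produce nothing and absorb the $375 fixed cost.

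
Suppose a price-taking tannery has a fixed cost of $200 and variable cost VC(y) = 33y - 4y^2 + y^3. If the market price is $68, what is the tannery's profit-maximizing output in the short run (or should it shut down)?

Variable cost is VC = 33y - 4y^2 + y^3, so AVC = VC/y = 33 - 4y + y^2 and MC = dTC/dy = 33 - 8y + 3y^2.
The AVC parabola has its vertex at y = 4/2 = 2, where AVC = 33 - 4·2 + 2^2 = $29.
Since P = $68 ≥ min AVC = $29, price covers variable cost and the firm should produce.
P = MC gives -35 - 8y + 3y^2 = 0, with roots -7/3 and 5. Take the larger (rising MC): y* = 5.
Check: AVC at y = 5 is $38 ≤ P, so revenue covers variable cost.
Profit = P·y − TC = 68·5 − 390 = -$50, a loss, but smaller than the $200 fixed cost the firm would lose by shutting down.

Produce at y = 5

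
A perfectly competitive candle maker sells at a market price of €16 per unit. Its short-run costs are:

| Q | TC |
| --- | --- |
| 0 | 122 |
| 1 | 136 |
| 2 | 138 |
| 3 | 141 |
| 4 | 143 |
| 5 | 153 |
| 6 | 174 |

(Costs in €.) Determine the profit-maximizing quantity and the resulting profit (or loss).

Compute π = P·Q − TC at each output: Q=0: -122; Q=1: -120; Q=2: -106; Q=3: -93; Q=4: -79; Q=5: -73; Q=6: -78.
Profit is maximized at Q = 5. AVC there is 31/5 = €6.20 ≤ P, so producing beats shutting down (which would give -€122).

Q = 5; profit = -€73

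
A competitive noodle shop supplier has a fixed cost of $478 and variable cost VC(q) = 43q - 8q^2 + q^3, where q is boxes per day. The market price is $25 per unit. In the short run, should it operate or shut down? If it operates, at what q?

Shut down

From TC, MC = TC'(q) = 43 - 16q + 3q^2 and AVC = VC/q = 43 - 8q + q^2.
AVC hits its minimum where MC = AVC, at q = 4, giving min AVC = 43 - 8·4 + 4^2 = $27.
P = $25 lies below min AVC = $27; no output level covers variable cost.
The firm minimizes its loss by shutting down and losing only its fixed cost of $478.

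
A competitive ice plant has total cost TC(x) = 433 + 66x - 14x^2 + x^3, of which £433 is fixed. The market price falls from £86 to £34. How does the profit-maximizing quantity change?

MC = 66 - 28x + 3x^2; the shutdown threshold is min AVC = £17 (at x = 7).
At P = £86 ≥ min AVC, set P = MC on the rising branch: x = 10.
At P = £34 ≥ min AVC, set P = MC: x = 8. The firm stays open but cuts output.

Output falls from 10 to 8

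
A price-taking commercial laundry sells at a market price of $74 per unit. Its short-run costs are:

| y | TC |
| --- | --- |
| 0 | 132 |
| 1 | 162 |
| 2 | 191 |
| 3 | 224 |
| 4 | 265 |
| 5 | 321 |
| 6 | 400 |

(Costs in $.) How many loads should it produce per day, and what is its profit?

Profit at each row (π = 74y − TC): y=0: -132; y=1: -88; y=2: -43; y=3: -2; y=4: 31; y=5: 49; y=6: 44.
Profit is maximized at y = 5. AVC there is 189/5 = $37.80 ≤ P, so producing beats shutting down (which would give -$132).

y = 5; profit = $49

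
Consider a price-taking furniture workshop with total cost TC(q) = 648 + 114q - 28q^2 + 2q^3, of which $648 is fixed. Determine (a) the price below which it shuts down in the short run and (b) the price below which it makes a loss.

Shutdown price = $16; break-even price = $96

Shutdown price = min AVC. AVC = 114 - 28q + 2q^2, with vertex at q = 7 and minimum $16.
ATC = 648/q + 114 - 28q + 2q^2. Setting dATC/dq = −648/q^2 − 28 + 4q = 0 gives q = 9 (since 4·9^3 − 28·9^2 = 648).
min ATC = 648/9 + 114 − 28·9 + 2·9^2 = $96. That is the break-even price.
For $16 ≤ P < $96 the firm produces at a loss; below $16 it shuts down.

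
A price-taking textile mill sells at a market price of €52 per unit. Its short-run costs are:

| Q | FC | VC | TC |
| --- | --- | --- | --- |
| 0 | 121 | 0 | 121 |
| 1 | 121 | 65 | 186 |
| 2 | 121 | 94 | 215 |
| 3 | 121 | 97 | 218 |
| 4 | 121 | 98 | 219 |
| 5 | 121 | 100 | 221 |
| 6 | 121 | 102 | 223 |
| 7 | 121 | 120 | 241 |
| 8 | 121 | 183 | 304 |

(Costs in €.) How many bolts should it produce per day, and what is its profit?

Q = 7; profit = €123

Compute π = P·Q − TC at each output: Q=0: -121; Q=1: -134; Q=2: -111; Q=3: -62; Q=4: -11; Q=5: 39; Q=6: 89; Q=7: 123; Q=8: 112.
Profit is maximized at Q = 7. AVC there is 120/7 = €17.14 ≤ P, so producing beats shutting down (which would give -€121).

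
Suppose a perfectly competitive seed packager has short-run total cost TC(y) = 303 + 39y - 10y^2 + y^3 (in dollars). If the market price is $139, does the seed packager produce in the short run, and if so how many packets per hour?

Produce at y = 10

From TC, MC = TC'(y) = 39 - 20y + 3y^2 and AVC = VC/y = 39 - 10y + y^2.
AVC is minimized where dAVC/dy = -10 + 2y = 0, at y = 5; min AVC = 39 - 10·5 + 5^2 = $14.
P = $139 exceeds min AVC = $14, so the firm stays open.
Set P = MC: 139 = 39 - 20y + 3y^2 → -100 - 20y + 3y^2 = 0. The roots are y = -10/3 and y = 10; the profit-maximizing output is on the rising part of MC, so y* = 10.
Check: AVC at y = 10 is $39 ≤ P, so revenue covers variable cost.
Profit = P·y − TC = 139·10 − 693 = $697.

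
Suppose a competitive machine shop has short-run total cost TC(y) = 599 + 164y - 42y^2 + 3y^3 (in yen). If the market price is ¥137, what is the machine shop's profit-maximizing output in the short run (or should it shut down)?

Produce at y = 9

From TC, MC = TC'(y) = 164 - 84y + 9y^2 and AVC = VC/y = 164 - 42y + 3y^2.
AVC hits its minimum where MC = AVC, at y = 7, giving min AVC = 164 - 42·7 + 3·7^2 = ¥17.
Because ¥137 ≥ ¥17, revenue can cover variable cost; the firm operates.
P = MC gives 27 - 84y + 9y^2 = 0, with roots 1/3 and 9. Take the larger (rising MC): y* = 9.
Check: AVC at y = 9 is ¥29 ≤ P, so revenue covers variable cost.
Profit = P·y − TC = 137·9 − 860 = ¥373.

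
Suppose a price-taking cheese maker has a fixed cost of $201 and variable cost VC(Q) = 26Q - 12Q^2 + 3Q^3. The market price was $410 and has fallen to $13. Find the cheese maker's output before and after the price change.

Output falls from 8 to 0 (the firm shuts down)

MC = 26 - 24Q + 9Q^2; the shutdown threshold is min AVC = $14 (at Q = 2).
At P = $410 ≥ min AVC, set P = MC on the rising branch: Q = 8.
At P = $13 < min AVC = $14, price no longer covers variable cost at any output, so the firm shuts down: Q = 0.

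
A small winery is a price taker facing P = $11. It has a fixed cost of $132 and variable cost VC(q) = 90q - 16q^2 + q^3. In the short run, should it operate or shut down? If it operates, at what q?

Shut down

From TC, MC = TC'(q) = 90 - 32q + 3q^2 and AVC = VC/q = 90 - 16q + q^2.
The AVC parabola has its vertex at q = 16/2 = 8, where AVC = 90 - 16·8 + 8^2 = $26.
P = $11 lies below min AVC = $26; no output level covers variable cost.
Best response: produce nothing and absorb the $132 fixed cost.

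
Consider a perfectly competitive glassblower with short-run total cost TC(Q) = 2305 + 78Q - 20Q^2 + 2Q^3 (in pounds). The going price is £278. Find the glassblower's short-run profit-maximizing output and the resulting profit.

Profit = -£305 at Q = 10

AVC = 78 - 20Q + 2Q^2; min AVC = £28 at Q = 5. Since P = £278 ≥ min AVC, the firm produces.
With MC = 78 - 40Q + 6Q^2, P = MC on the upward-sloping part at Q* = 10.
TR = 278·10 = 2780. TC = 2305 + 780 = 3085. Profit = 2780 − 3085 = -£305.
By producing, the firm covers all variable cost plus £2000 of fixed cost; shutting down would lose the full £2305.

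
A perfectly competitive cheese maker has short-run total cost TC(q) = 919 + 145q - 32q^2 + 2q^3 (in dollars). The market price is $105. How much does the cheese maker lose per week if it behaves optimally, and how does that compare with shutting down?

Profit = -$119 at q = 10

AVC = 145 - 32q + 2q^2; min AVC = $17 at q = 8. Since P = $105 ≥ min AVC, the firm produces.
With MC = 145 - 64q + 6q^2, P = MC on the upward-sloping part at q* = 10.
TR = 105·10 = 1050. TC = 919 + 250 = 1169. Profit = 1050 − 1169 = -$119.
By producing, the firm covers all variable cost plus $800 of fixed cost; shutting down would lose the full $919.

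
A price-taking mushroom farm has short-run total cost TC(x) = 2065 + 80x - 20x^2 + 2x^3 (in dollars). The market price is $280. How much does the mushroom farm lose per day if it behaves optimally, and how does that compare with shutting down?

AVC = 80 - 20x + 2x^2 has its minimum $30 at x = 5; price $280 clears that bar, so the firm operates.
With MC = 80 - 40x + 6x^2, P = MC on the upward-sloping part at x* = 10.
TR = 280·10 = 2800. TC = 2065 + 800 = 2865. Profit = 2800 − 2865 = -$65.
That loss of $65 beats the $2065 the firm would lose by shutting down; producing recovers $2000 of fixed cost.

Profit = -$65 at x = 10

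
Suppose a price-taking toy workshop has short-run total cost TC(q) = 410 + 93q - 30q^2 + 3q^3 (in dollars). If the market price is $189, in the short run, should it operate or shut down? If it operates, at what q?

Variable cost is VC = 93q - 30q^2 + 3q^3, so AVC = VC/q = 93 - 30q + 3q^2 and MC = dTC/dq = 93 - 60q + 9q^2.
The AVC parabola has its vertex at q = 30/6 = 5, where AVC = 93 - 30·5 + 3·5^2 = $18.
P = $189 exceeds min AVC = $18, so the firm stays open.
Solving P = MC: -96 - 60q + 9q^2 = 0 ⇒ q = -4/3 or 8. On the upward-sloping branch, q* = 8.
Check: AVC at q = 8 is $45 ≤ P, so revenue covers variable cost.
Profit = P·q − TC = 189·8 − 770 = $742.

Produce at q = 8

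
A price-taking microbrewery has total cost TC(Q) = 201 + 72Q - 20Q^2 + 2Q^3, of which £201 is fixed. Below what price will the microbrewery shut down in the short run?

The shutdown price is the minimum of AVC. VC = 72Q - 20Q^2 + 2Q^3, so AVC = 72 - 20Q + 2Q^2.
dAVC/dQ = -20 + 4Q = 0 gives Q = 5. min AVC = 72 - 20·5 + 2·5^2 = 22.
The firm shuts down for any P below £22.

£22 per unit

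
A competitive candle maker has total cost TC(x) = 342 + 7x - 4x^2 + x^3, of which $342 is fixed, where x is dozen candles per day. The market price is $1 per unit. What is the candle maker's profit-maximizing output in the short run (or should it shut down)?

From TC, MC = TC'(x) = 7 - 8x + 3x^2 and AVC = VC/x = 7 - 4x + x^2.
AVC hits its minimum where MC = AVC, at x = 2, giving min AVC = 7 - 4·2 + 2^2 = $3.
With P < min AVC ($1 < $3), every unit sold adds to the loss.
The firm minimizes its loss by shutting down and losing only its fixed cost of $342.

Shut down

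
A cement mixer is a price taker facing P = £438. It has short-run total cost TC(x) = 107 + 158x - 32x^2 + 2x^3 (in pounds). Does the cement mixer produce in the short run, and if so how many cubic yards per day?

Produce at x = 14

From TC, MC = TC'(x) = 158 - 64x + 6x^2 and AVC = VC/x = 158 - 32x + 2x^2.
AVC is minimized where dAVC/dx = -32 + 4x = 0, at x = 8; min AVC = 158 - 32·8 + 2·8^2 = £30.
P = £438 exceeds min AVC = £30, so the firm stays open.
Set P = MC: 438 = 158 - 64x + 6x^2 → -280 - 64x + 6x^2 = 0. The roots are x = -10/3 and x = 14; the profit-maximizing output is on the rising part of MC, so x* = 14.
Check: AVC at x = 14 is £102 ≤ P, so revenue covers variable cost.
Profit = P·x − TC = 438·14 − 1535 = £4597.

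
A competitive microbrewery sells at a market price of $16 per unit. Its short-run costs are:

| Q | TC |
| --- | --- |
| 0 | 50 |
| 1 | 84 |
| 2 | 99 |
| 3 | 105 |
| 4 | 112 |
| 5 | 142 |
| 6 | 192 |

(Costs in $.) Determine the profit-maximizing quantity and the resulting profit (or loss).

Tabulate TR − TC: Q=0: -50; Q=1: -68; Q=2: -67; Q=3: -57; Q=4: -48; Q=5: -62; Q=6: -96.
Profit is maximized at Q = 4. AVC there is 62/4 = $15.50 ≤ P, so producing beats shutting down (which would give -$50).

Q = 4; profit = -$48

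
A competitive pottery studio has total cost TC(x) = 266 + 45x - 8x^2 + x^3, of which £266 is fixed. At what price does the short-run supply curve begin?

The shutdown price is the minimum of AVC. VC = 45x - 8x^2 + x^3, so AVC = 45 - 8x + x^2.
dAVC/dx = -8 + 2x = 0 gives x = 4. min AVC = 45 - 8·4 + 4^2 = 29.
So the shutdown price is £29.

£29 per unit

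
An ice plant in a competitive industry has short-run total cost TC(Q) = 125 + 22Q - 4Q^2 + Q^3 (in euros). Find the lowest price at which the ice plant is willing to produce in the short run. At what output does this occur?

€18 per unit, at Q = 2

The firm shuts down when price falls below the minimum of average variable cost. AVC = VC/Q = 22 - 4Q + Q^2.
dAVC/dQ = -4 + 2Q = 0 gives Q = 2. min AVC = 22 - 4·2 + 2^2 = 18.
For P < €18 the firm produces nothing.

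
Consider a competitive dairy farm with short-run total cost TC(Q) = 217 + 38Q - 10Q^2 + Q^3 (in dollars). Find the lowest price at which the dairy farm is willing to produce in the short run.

The firm shuts down when price falls below the minimum of average variable cost. AVC = VC/Q = 38 - 10Q + Q^2.
dAVC/dQ = -10 + 2Q = 0 gives Q = 5. min AVC = 38 - 10·5 + 5^2 = 13.
For P < $13 the firm produces nothing.

$13 per unit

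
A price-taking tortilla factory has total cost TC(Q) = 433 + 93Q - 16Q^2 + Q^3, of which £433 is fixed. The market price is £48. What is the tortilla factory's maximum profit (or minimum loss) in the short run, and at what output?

Profit = -£271 at Q = 9

AVC = 93 - 16Q + Q^2 has its minimum £29 at Q = 8; price £48 clears that bar, so the firm operates.
MC = 93 - 32Q + 3Q^2. Setting P = MC and taking the root on the rising branch gives Q* = 9.
TR = 48·9 = 432. TC = 433 + 270 = 703. Profit = 432 − 703 = -£271.
By producing, the firm covers all variable cost plus £162 of fixed cost; shutting down would lose the full £433.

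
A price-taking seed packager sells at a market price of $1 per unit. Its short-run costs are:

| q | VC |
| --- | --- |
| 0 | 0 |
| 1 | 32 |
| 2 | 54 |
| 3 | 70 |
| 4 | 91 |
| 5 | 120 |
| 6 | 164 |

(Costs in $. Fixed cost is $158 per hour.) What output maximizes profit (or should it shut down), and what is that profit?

Tabulate TR − TC: q=0: -158; q=1: -189; q=2: -210; q=3: -225; q=4: -245; q=5: -273; q=6: -316.
Profit is highest at q = 0. Equivalently, the lowest AVC in the table is 91/4 ≈ $22.75 at q = 4, and P = $1 falls below it — price never covers variable cost, so the firm shuts down and loses only its fixed cost.

q = 0 (shut down); profit = -$158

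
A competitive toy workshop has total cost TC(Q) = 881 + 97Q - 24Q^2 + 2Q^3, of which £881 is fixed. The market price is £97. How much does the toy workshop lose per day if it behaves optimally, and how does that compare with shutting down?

Profit = -£369 at Q = 8

AVC = 97 - 24Q + 2Q^2 has its minimum £25 at Q = 6; price £97 clears that bar, so the firm operates.
With MC = 97 - 48Q + 6Q^2, P = MC on the upward-sloping part at Q* = 8.
TR = 97·8 = 776. TC = 881 + 264 = 1145. Profit = 776 − 1145 = -£369.
That loss of £369 beats the £881 the firm would lose by shutting down; producing recovers £512 of fixed cost.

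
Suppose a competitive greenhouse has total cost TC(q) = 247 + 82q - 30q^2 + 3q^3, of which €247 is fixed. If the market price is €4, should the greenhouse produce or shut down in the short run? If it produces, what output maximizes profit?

Shut down

From TC, MC = TC'(q) = 82 - 60q + 9q^2 and AVC = VC/q = 82 - 30q + 3q^2.
AVC is minimized where dAVC/dq = -30 + 6q = 0, at q = 5; min AVC = 82 - 30·5 + 3·5^2 = €7.
With P < min AVC (€4 < €7), every unit sold adds to the loss.
The firm minimizes its loss by shutting down and losing only its fixed cost of €247.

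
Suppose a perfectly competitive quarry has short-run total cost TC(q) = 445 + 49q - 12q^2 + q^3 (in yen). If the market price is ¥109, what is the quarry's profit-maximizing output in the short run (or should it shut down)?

From TC, MC = TC'(q) = 49 - 24q + 3q^2 and AVC = VC/q = 49 - 12q + q^2.
AVC is minimized where dAVC/dq = -12 + 2q = 0, at q = 6; min AVC = 49 - 12·6 + 6^2 = ¥13.
P = ¥109 exceeds min AVC = ¥13, so the firm stays open.
P = MC gives -60 - 24q + 3q^2 = 0, with roots -2 and 10. Take the larger (rising MC): q* = 10.
Check: AVC at q = 10 is ¥29 ≤ P, so revenue covers variable cost.
Profit = P·q − TC = 109·10 − 735 = ¥355.

Produce at q = 10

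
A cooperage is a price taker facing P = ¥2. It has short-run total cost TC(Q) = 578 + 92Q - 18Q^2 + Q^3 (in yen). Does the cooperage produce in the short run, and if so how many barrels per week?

From TC, MC = TC'(Q) = 92 - 36Q + 3Q^2 and AVC = VC/Q = 92 - 18Q + Q^2.
AVC is minimized where dAVC/dQ = -18 + 2Q = 0, at Q = 9; min AVC = 92 - 18·9 + 9^2 = ¥11.
With P < min AVC (¥2 < ¥11), every unit sold adds to the loss.
Best response: produce nothing and absorb the ¥578 fixed cost.

Shut down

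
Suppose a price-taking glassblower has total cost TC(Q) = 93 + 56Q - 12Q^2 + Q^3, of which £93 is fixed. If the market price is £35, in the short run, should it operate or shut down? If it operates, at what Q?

Produce at Q = 7

Strip out fixed cost: VC = 56Q - 12Q^2 + Q^3. Then AVC = 56 - 12Q + Q^2 and MC = 56 - 24Q + 3Q^2.
AVC is minimized where dAVC/dQ = -12 + 2Q = 0, at Q = 6; min AVC = 56 - 12·6 + 6^2 = £20.
Since P = £35 ≥ min AVC = £20, price covers variable cost and the firm should produce.
P = MC gives 21 - 24Q + 3Q^2 = 0, with roots 1 and 7. Take the larger (rising MC): Q* = 7.
Check: AVC at Q = 7 is £21 ≤ P, so revenue covers variable cost.
Profit = P·Q − TC = 35·7 − 240 = £5.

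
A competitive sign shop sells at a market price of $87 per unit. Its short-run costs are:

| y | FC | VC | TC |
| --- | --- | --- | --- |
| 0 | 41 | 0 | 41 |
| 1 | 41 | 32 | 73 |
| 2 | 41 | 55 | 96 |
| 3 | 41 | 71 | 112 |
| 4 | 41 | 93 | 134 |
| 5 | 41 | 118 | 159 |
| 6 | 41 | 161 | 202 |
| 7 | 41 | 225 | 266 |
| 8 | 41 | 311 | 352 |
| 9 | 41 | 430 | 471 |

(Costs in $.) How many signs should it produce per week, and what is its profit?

Tabulate TR − TC: y=0: -41; y=1: 14; y=2: 78; y=3: 149; y=4: 214; y=5: 276; y=6: 320; y=7: 343; y=8: 344; y=9: 312.
Profit is maximized at y = 8. AVC there is 311/8 = $38.88 ≤ P, so producing beats shutting down (which would give -$41).

y = 8; profit = $344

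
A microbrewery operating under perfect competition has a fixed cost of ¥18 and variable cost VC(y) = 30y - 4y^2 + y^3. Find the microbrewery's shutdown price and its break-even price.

Shutdown price = ¥26; break-even price = ¥33

AVC = 30 - 4y + y^2; minimized at y = 2, giving min AVC = ¥26. That is the shutdown price.
ATC = 18/y + 30 - 4y + y^2. Setting dATC/dy = −18/y^2 − 4 + 2y = 0 gives y = 3 (since 2·3^3 − 4·3^2 = 18).
min ATC = 18/3 + 30 − 4·3 + 3^2 = ¥33. That is the break-even price.
Between these two prices the firm operates at a loss; above ¥33 it earns a profit.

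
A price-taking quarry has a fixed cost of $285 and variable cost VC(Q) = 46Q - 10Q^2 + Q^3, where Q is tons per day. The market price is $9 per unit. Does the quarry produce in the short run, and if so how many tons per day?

From TC, MC = TC'(Q) = 46 - 20Q + 3Q^2 and AVC = VC/Q = 46 - 10Q + Q^2.
AVC is minimized where dAVC/dQ = -10 + 2Q = 0, at Q = 5; min AVC = 46 - 10·5 + 5^2 = $21.
With P < min AVC ($9 < $21), every unit sold adds to the loss.
Shutting down limits the loss to fixed cost, $285.

Shut down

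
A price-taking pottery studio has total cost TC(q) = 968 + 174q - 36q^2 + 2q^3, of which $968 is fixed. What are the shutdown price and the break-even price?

Shutdown price = $12; break-even price = $108

AVC = 174 - 36q + 2q^2; minimized at q = 9, giving min AVC = $12. That is the shutdown price.
ATC = 968/q + 174 - 36q + 2q^2. Setting dATC/dq = −968/q^2 − 36 + 4q = 0 gives q = 11 (since 4·11^3 − 36·11^2 = 968).
min ATC = 968/11 + 174 − 36·11 + 2·11^2 = $108. That is the break-even price.
Between these two prices the firm operates at a loss; above $108 it earns a profit.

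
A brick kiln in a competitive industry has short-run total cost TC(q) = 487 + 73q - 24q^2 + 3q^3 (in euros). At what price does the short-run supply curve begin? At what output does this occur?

€25 per unit, at q = 4

Short-run supply begins at min AVC. From VC = 73q - 24q^2 + 3q^3, AVC = 73 - 24q + 3q^2.
dAVC/dq = -24 + 6q = 0 gives q = 4. min AVC = 73 - 24·4 + 3·4^2 = 25.
So the shutdown price is €25.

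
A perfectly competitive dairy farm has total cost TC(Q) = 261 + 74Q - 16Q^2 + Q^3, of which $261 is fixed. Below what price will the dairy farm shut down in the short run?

$10 per unit

The firm shuts down when price falls below the minimum of average variable cost. AVC = VC/Q = 74 - 16Q + Q^2.
dAVC/dQ = -16 + 2Q = 0 gives Q = 8. min AVC = 74 - 16·8 + 8^2 = 10.
So the shutdown price is $10.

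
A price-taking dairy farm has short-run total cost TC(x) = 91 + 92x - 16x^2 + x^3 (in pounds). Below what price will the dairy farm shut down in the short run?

Short-run supply begins at min AVC. From VC = 92x - 16x^2 + x^3, AVC = 92 - 16x + x^2.
dAVC/dx = -16 + 2x = 0 gives x = 8. min AVC = 92 - 16·8 + 8^2 = 28.
So the shutdown price is £28.

£28 per unit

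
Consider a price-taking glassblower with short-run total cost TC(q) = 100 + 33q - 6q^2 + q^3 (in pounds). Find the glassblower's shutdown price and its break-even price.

Shutdown price = min AVC. AVC = 33 - 6q + q^2, with vertex at q = 3 and minimum £24.
ATC = 100/q + 33 - 6q + q^2. Setting dATC/dq = −100/q^2 − 6 + 2q = 0 gives q = 5 (since 2·5^3 − 6·5^2 = 100).
min ATC = 100/5 + 33 − 6·5 + 5^2 = £48. That is the break-even price.
Between these two prices the firm operates at a loss; above £48 it earns a profit.

Shutdown price = £24; break-even price = £48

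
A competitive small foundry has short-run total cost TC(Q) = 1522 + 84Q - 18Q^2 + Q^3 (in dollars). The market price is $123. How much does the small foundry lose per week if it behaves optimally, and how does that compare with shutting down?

Profit = -$170 at Q = 13

AVC = 84 - 18Q + Q^2; min AVC = $3 at Q = 9. Since P = $123 ≥ min AVC, the firm produces.
With MC = 84 - 36Q + 3Q^2, P = MC on the upward-sloping part at Q* = 13.
TR = 123·13 = 1599. TC = 1522 + 247 = 1769. Profit = 1599 − 1769 = -$170.
Shutting down would mean losing the fixed cost of $1522, so operating at a loss of $170 is better by $1352.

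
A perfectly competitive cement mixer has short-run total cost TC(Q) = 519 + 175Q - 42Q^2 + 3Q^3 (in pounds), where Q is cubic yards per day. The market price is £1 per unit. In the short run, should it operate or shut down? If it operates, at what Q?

Shut down

From TC, MC = TC'(Q) = 175 - 84Q + 9Q^2 and AVC = VC/Q = 175 - 42Q + 3Q^2.
The AVC parabola has its vertex at Q = 42/6 = 7, where AVC = 175 - 42·7 + 3·7^2 = £28.
P = £1 lies below min AVC = £28; no output level covers variable cost.
Best response: produce nothing and absorb the £519 fixed cost.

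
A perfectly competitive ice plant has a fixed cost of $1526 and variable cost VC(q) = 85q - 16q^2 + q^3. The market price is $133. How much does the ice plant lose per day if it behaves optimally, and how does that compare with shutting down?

AVC = 85 - 16q + q^2 has its minimum $21 at q = 8; price $133 clears that bar, so the firm operates.
With MC = 85 - 32q + 3q^2, P = MC on the upward-sloping part at q* = 12.
TR = 133·12 = 1596. TC = 1526 + 444 = 1970. Profit = 1596 − 1970 = -$374.
By producing, the firm covers all variable cost plus $1152 of fixed cost; shutting down would lose the full $1526.

Profit = -$374 at q = 12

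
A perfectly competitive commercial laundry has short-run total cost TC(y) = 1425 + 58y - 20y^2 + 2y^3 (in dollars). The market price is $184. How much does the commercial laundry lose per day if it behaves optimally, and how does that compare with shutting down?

Profit = -$129 at y = 9

AVC = 58 - 20y + 2y^2; min AVC = $8 at y = 5. Since P = $184 ≥ min AVC, the firm produces.
MC = 58 - 40y + 6y^2. Setting P = MC and taking the root on the rising branch gives y* = 9.
TR = 184·9 = 1656. TC = 1425 + 360 = 1785. Profit = 1656 − 1785 = -$129.
By producing, the firm covers all variable cost plus $1296 of fixed cost; shutting down would lose the full $1425.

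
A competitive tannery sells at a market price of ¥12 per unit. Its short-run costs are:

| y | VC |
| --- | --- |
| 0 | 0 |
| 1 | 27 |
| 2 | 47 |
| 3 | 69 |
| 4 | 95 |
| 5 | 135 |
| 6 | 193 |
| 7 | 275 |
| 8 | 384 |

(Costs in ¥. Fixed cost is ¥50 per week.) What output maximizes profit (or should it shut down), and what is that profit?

Tabulate TR − TC: y=0: -50; y=1: -65; y=2: -73; y=3: -83; y=4: -97; y=5: -125; y=6: -171; y=7: -241; y=8: -338.
Profit is highest at y = 0. Equivalently, the lowest AVC in the table is 69/3 ≈ ¥23 at y = 3, and P = ¥12 falls below it — price never covers variable cost, so the firm shuts down and loses only its fixed cost.

y = 0 (shut down); profit = -¥50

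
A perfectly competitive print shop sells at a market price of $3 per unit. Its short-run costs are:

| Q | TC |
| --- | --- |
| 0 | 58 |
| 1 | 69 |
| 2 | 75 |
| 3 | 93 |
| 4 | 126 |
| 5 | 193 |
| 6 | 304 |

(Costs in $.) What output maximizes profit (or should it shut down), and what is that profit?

Compute π = P·Q − TC at each output: Q=0: -58; Q=1: -66; Q=2: -69; Q=3: -84; Q=4: -114; Q=5: -178; Q=6: -286.
Profit is highest at Q = 0. Equivalently, the lowest AVC in the table is 17/2 ≈ $8.50 at Q = 2, and P = $3 falls below it — price never covers variable cost, so the firm shuts down and loses only its fixed cost.

Q = 0 (shut down); profit = -$58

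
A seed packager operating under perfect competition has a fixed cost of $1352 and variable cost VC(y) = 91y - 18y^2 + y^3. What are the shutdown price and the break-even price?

AVC = 91 - 18y + y^2; minimized at y = 9, giving min AVC = $10. That is the shutdown price.
ATC = 1352/y + 91 - 18y + y^2. Setting dATC/dy = −1352/y^2 − 18 + 2y = 0 gives y = 13 (since 2·13^3 − 18·13^2 = 1352).
min ATC = 1352/13 + 91 − 18·13 + 13^2 = $130. That is the break-even price.
Between these two prices the firm operates at a loss; above $130 it earns a profit.

Shutdown price = $10; break-even price = $130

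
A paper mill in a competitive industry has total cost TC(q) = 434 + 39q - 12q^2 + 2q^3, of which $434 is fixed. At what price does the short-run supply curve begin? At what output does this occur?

The shutdown price is the minimum of AVC. VC = 39q - 12q^2 + 2q^3, so AVC = 39 - 12q + 2q^2.
At the minimum of AVC, MC = AVC. MC = 39 - 24q + 6q^2; setting MC = AVC gives 4q^2 - 12q = 0, so q = 3. min AVC = 21.
So the shutdown price is $21.

$21 per unit, at q = 3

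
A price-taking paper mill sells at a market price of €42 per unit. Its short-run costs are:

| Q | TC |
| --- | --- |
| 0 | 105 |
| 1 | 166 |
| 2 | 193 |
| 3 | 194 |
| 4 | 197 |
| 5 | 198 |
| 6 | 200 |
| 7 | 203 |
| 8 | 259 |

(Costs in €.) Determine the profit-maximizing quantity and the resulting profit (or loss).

Tabulate TR − TC: Q=0: -105; Q=1: -124; Q=2: -109; Q=3: -68; Q=4: -29; Q=5: 12; Q=6: 52; Q=7: 91; Q=8: 77.
Profit is maximized at Q = 7. AVC there is 98/7 = €14 ≤ P, so producing beats shutting down (which would give -€105).

Q = 7; profit = €91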